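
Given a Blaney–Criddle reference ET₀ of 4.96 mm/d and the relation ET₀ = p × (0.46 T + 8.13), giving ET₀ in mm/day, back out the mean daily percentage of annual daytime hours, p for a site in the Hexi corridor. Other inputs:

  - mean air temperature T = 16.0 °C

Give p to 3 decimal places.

p = ET₀ / (0.46 T + 8.13) = 4.96 / (0.46 × 16.0 + 8.13) = 4.96 / 15.490 = 0.3202

0.320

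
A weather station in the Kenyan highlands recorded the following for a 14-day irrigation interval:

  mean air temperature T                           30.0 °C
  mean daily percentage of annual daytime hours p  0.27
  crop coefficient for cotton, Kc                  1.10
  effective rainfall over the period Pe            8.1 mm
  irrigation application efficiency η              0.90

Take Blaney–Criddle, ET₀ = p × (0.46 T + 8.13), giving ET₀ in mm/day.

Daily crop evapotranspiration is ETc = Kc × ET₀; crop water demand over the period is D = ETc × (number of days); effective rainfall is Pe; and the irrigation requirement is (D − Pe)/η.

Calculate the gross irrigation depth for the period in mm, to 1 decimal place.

92.3 mm

ET₀ = 0.27 × (0.46 × 30.0 + 8.13) = 0.27 × 21.930 = 5.9211 mm/d
ETc = Kc × ET₀ = 1.10 × 5.9211 = 6.5132 mm/d
Crop demand D = ETc × 14 d = 6.5132 × 14 = 91.185 mm
D − Pe = 91.185 − 8.1 = 83.085 mm
Gross irrigation = 83.085 / 0.90 = 92.317 mm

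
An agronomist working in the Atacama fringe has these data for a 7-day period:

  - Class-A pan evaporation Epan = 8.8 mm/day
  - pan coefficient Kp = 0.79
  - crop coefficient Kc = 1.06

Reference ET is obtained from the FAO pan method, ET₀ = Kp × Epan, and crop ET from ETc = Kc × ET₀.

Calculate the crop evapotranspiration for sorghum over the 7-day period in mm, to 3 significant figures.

ET₀ = 0.79 × 8.8 = 6.9520 mm/d
ETc = Kc × ET₀ = 1.06 × 6.9520 = 7.3691 mm/d
Over 7 days: 7.3691 × 7 = 51.584 mm

51.6 mm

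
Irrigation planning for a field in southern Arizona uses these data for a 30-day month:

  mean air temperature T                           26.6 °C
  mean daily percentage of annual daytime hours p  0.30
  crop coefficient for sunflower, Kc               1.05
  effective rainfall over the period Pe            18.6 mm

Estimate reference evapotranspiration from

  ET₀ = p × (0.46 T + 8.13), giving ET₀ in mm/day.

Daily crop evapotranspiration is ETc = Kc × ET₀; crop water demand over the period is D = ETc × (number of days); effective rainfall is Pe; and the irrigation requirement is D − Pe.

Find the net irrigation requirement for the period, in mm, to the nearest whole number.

ET₀ = 0.30 × (0.46 × 26.6 + 8.13) = 0.30 × 20.366 = 6.1098 mm/d
ETc = Kc × ET₀ = 1.05 × 6.1098 = 6.4153 mm/d
Crop demand D = ETc × 30 d = 6.4153 × 30 = 192.459 mm
D − Pe = 192.459 − 18.6 = 173.859 mm

174 mm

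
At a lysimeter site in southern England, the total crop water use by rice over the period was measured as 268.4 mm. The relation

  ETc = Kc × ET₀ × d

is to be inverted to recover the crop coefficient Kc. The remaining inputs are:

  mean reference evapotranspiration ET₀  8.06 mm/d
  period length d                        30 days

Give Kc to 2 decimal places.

1.11

ETc = Kc × ET₀ × d  ⇒  Kc = ETc / (ET₀ × d)
Kc = 268.4 / (8.06 × 30) = 268.4 / 241.80 = 1.1100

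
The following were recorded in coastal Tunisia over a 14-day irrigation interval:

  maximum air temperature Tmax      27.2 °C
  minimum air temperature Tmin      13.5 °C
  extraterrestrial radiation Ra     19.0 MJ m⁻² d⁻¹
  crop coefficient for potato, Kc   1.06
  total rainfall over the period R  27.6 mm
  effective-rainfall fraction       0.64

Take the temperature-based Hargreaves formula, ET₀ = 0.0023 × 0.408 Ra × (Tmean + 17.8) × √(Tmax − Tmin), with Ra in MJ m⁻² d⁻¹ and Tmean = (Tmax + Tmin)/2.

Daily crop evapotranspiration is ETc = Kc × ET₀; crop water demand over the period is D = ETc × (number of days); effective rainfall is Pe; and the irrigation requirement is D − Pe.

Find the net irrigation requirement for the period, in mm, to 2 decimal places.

19.70 mm

Tmean = (27.2 + 13.5)/2 = 20.35 °C
0.408 Ra = 0.408 × 19.0 = 7.7520 mm/d equivalent
ET₀ = 0.0023 × 7.7520 × (20.35 + 17.8) × √13.7 = 0.0023 × 7.7520 × 38.15 × 3.7014 = 2.5177 mm/d
ETc = Kc × ET₀ = 1.06 × 2.5177 = 2.6688 mm/d
Crop demand D = ETc × 14 d = 2.6688 × 14 = 37.363 mm
Pe = 0.64 × 27.6 = 17.664 mm
D − Pe = 37.363 − 17.664 = 19.699 mm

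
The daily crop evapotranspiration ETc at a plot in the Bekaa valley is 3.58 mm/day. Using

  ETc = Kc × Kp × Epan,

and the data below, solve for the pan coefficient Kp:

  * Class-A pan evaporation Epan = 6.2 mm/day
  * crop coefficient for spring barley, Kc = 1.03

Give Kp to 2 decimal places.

0.56

ETc = Kc × Kp × Epan  ⇒  Kp = ETc / (Kc × Epan)
Kp = 3.58 / (1.03 × 6.2) = 3.58 / 6.386 = 0.5606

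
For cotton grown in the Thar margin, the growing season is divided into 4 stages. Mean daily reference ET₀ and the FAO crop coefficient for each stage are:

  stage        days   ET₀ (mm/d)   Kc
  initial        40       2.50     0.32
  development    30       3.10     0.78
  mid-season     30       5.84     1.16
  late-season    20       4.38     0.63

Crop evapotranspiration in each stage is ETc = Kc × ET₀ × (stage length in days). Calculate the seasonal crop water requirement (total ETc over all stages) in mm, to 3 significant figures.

363 mm

initial: 0.32 × 2.50 × 40 = 32.00 mm
development: 0.78 × 3.10 × 30 = 72.54 mm
mid-season: 1.16 × 5.84 × 30 = 203.23 mm
late-season: 0.63 × 4.38 × 20 = 55.19 mm
Seasonal total = 362.96 mm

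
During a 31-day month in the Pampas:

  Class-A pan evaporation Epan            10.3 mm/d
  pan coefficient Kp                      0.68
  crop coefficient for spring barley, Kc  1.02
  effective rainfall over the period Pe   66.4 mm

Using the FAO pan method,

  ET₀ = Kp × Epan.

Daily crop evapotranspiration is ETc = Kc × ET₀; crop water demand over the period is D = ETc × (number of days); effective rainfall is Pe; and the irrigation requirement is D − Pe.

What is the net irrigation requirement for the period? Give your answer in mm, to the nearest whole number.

ET₀ = 0.68 × 10.3 = 7.0040 mm/d
ETc = Kc × ET₀ = 1.02 × 7.0040 = 7.1441 mm/d
Crop demand D = ETc × 31 d = 7.1441 × 31 = 221.467 mm
D − Pe = 221.467 − 66.4 = 155.067 mm

155 mm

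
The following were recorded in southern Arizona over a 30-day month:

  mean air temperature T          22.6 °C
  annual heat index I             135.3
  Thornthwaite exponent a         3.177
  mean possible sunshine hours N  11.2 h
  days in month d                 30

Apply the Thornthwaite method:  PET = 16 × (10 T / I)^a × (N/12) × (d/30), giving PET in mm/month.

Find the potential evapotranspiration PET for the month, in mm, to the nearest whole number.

10T/I = 10 × 22.6 / 135.3 = 1.6704
(10T/I)^a = 1.6704^3.177 = 5.1039
Uncorrected PET = 16 × 5.1039 = 81.662 mm
Correction = (N/12)(d/30) = (11.2/12)(30/30) = 0.9333
PET = 81.662 × 0.9333 = 76.215 mm/month

76 mm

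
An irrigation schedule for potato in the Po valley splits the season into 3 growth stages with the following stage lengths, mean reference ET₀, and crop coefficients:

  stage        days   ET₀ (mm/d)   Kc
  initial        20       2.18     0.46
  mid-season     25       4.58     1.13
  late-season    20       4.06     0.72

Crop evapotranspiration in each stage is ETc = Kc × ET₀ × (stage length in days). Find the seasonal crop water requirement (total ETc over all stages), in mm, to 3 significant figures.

208 mm

initial: 0.46 × 2.18 × 20 = 20.06 mm
mid-season: 1.13 × 4.58 × 25 = 129.39 mm
late-season: 0.72 × 4.06 × 20 = 58.46 mm
Seasonal total = 207.91 mm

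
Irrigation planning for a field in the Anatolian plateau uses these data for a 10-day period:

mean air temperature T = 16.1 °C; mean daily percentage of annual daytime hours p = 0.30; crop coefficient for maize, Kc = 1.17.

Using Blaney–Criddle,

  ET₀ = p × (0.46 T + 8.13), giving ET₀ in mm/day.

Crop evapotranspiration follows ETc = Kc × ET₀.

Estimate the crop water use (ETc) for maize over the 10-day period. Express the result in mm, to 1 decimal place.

ET₀ = 0.30 × (0.46 × 16.1 + 8.13) = 0.30 × 15.536 = 4.6608 mm/d
ETc = Kc × ET₀ = 1.17 × 4.6608 = 5.4531 mm/d
Over 10 days: 5.4531 × 10 = 54.531 mm

54.5 mm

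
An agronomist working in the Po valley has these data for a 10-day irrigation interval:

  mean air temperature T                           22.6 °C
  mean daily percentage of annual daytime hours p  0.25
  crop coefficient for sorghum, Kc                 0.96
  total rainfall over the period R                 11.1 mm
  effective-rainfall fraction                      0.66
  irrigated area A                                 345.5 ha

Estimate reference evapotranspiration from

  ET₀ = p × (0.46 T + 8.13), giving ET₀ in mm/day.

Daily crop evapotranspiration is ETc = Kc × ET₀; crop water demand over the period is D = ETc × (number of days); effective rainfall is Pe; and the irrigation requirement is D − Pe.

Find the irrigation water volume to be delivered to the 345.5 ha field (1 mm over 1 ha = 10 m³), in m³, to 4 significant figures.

128300 m³

ET₀ = 0.25 × (0.46 × 22.6 + 8.13) = 0.25 × 18.526 = 4.6315 mm/d
ETc = Kc × ET₀ = 0.96 × 4.6315 = 4.4462 mm/d
Crop demand D = ETc × 10 d = 4.4462 × 10 = 44.462 mm
Pe = 0.66 × 11.1 = 7.326 mm
D − Pe = 44.462 − 7.326 = 37.136 mm
Volume = 37.136 mm × 345.5 ha × 10 = 128304.9 m³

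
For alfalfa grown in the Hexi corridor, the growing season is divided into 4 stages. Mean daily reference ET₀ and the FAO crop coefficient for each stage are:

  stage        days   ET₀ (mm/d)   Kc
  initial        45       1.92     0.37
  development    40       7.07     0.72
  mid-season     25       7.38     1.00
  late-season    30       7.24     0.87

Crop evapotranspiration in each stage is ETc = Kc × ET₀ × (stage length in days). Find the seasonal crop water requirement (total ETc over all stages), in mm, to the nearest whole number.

initial: 0.37 × 1.92 × 45 = 31.97 mm
development: 0.72 × 7.07 × 40 = 203.62 mm
mid-season: 1.00 × 7.38 × 25 = 184.50 mm
late-season: 0.87 × 7.24 × 30 = 188.96 mm
Seasonal total = 609.05 mm

609 mm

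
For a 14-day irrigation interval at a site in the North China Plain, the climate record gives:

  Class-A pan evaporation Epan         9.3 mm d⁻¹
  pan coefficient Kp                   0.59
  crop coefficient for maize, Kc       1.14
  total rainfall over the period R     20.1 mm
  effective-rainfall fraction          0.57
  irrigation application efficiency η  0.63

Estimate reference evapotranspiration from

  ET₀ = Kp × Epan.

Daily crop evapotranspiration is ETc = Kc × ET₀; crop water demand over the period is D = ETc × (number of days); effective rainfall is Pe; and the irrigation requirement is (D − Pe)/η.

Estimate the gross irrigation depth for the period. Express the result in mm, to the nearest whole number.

121 mm

ET₀ = 0.59 × 9.3 = 5.4870 mm/d
ETc = Kc × ET₀ = 1.14 × 5.4870 = 6.2552 mm/d
Crop demand D = ETc × 14 d = 6.2552 × 14 = 87.573 mm
Pe = 0.57 × 20.1 = 11.457 mm
D − Pe = 87.573 − 11.457 = 76.116 mm
Gross irrigation = 76.116 / 0.63 = 120.819 mm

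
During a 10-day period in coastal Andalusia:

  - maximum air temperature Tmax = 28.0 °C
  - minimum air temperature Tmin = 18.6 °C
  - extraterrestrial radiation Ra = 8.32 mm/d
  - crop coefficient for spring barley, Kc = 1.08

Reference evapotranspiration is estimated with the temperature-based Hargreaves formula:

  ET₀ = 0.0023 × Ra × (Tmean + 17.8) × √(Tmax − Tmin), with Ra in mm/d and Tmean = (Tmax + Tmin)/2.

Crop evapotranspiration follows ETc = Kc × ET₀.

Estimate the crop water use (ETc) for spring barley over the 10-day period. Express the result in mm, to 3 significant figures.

26.0 mm

Tmean = (28.0 + 18.6)/2 = 23.30 °C
ET₀ = 0.0023 × 8.32 × (23.30 + 17.8) × √9.4 = 0.0023 × 8.32 × 41.10 × 3.0659 = 2.4113 mm/d
ETc = Kc × ET₀ = 1.08 × 2.4113 = 2.6042 mm/d
Over 10 days: 2.6042 × 10 = 26.042 mm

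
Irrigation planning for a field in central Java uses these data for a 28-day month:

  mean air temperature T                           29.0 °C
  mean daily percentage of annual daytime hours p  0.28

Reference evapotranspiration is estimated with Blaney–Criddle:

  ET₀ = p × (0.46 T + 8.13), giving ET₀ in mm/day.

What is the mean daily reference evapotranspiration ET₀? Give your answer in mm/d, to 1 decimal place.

ET₀ = 0.28 × (0.46 × 29.0 + 8.13) = 0.28 × 21.470 = 6.0116 mm/d

6.0 mm/d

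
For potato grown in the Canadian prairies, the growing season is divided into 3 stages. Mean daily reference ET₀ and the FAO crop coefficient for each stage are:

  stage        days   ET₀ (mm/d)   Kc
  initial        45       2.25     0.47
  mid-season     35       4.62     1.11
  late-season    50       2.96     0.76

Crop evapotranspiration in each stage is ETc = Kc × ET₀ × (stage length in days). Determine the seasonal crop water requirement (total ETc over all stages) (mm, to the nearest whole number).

initial: 0.47 × 2.25 × 45 = 47.59 mm
mid-season: 1.11 × 4.62 × 35 = 179.49 mm
late-season: 0.76 × 2.96 × 50 = 112.48 mm
Seasonal total = 339.56 mm

340 mm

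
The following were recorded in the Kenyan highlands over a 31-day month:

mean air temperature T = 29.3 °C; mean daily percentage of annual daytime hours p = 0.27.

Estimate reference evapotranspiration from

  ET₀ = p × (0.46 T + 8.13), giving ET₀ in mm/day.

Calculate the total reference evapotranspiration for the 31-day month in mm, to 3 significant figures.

181 mm

ET₀ = 0.27 × (0.46 × 29.3 + 8.13) = 0.27 × 21.608 = 5.8342 mm/d
Monthly total = 5.8342 × 31 = 180.860 mm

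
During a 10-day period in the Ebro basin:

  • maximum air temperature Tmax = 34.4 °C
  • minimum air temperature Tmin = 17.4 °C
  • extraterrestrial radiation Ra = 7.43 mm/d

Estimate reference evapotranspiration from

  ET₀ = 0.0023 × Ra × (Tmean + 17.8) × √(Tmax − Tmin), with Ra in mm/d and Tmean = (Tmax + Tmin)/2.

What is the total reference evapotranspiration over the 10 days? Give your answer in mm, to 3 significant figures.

Tmean = (34.4 + 17.4)/2 = 25.90 °C
ET₀ = 0.0023 × 7.43 × (25.90 + 17.8) × √17.0 = 0.0023 × 7.43 × 43.70 × 4.1231 = 3.0791 mm/d
Over 10 days: 3.0791 × 10 = 30.791 mm

30.8 mm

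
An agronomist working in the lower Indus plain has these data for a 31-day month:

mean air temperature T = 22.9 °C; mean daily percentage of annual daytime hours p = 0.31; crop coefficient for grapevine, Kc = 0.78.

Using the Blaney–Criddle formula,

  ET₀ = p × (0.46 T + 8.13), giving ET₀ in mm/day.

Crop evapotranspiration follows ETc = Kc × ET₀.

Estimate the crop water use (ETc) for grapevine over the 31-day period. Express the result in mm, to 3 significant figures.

ET₀ = 0.31 × (0.46 × 22.9 + 8.13) = 0.31 × 18.664 = 5.7858 mm/d
ETc = Kc × ET₀ = 0.78 × 5.7858 = 4.5129 mm/d
Over 31 days: 4.5129 × 31 = 139.900 mm

140 mm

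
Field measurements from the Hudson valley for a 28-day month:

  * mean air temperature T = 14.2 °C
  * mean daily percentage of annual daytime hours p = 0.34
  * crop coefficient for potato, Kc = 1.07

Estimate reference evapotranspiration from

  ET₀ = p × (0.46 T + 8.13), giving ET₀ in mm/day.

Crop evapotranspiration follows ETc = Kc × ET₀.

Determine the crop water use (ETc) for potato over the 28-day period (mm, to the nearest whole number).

ET₀ = 0.34 × (0.46 × 14.2 + 8.13) = 0.34 × 14.662 = 4.9851 mm/d
ETc = Kc × ET₀ = 1.07 × 4.9851 = 5.3341 mm/d
Over 28 days: 5.3341 × 28 = 149.355 mm

149 mm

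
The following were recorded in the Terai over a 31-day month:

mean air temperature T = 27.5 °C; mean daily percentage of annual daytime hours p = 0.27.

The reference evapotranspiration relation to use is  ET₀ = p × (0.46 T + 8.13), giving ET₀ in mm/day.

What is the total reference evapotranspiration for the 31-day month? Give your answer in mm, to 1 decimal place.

173.9 mm

ET₀ = 0.27 × (0.46 × 27.5 + 8.13) = 0.27 × 20.780 = 5.6106 mm/d
Monthly total = 5.6106 × 31 = 173.929 mm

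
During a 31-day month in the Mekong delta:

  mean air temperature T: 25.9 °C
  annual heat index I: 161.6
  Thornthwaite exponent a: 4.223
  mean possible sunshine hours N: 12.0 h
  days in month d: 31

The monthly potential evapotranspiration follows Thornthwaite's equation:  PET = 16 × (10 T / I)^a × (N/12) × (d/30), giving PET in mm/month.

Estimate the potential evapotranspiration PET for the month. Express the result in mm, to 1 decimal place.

10T/I = 10 × 25.9 / 161.6 = 1.6027
(10T/I)^a = 1.6027^4.223 = 7.3298
Uncorrected PET = 16 × 7.3298 = 117.277 mm
Correction = (N/12)(d/30) = (12.0/12)(31/30) = 1.0333
PET = 117.277 × 1.0333 = 121.182 mm/month

121.2 mm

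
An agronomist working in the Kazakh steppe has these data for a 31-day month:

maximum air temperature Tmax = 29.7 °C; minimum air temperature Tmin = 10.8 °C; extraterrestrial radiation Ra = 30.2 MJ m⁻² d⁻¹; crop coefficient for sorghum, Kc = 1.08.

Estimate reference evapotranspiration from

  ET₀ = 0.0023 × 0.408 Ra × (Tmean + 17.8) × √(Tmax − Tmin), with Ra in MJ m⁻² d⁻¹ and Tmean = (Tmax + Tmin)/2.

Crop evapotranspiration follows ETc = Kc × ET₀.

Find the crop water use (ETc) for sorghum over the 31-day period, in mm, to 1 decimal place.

157.0 mm

Tmean = (29.7 + 10.8)/2 = 20.25 °C
0.408 Ra = 0.408 × 30.2 = 12.3216 mm/d equivalent
ET₀ = 0.0023 × 12.3216 × (20.25 + 17.8) × √18.9 = 0.0023 × 12.3216 × 38.05 × 4.3474 = 4.6879 mm/d
ETc = Kc × ET₀ = 1.08 × 4.6879 = 5.0629 mm/d
Over 31 days: 5.0629 × 31 = 156.950 mm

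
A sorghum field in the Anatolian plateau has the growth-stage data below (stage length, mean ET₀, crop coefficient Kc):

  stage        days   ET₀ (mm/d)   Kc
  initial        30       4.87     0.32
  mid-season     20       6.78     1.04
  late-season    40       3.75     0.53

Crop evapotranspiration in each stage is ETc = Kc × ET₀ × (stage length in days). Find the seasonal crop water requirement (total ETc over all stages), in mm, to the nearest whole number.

267 mm

initial: 0.32 × 4.87 × 30 = 46.75 mm
mid-season: 1.04 × 6.78 × 20 = 141.02 mm
late-season: 0.53 × 3.75 × 40 = 79.50 mm
Seasonal total = 267.27 mm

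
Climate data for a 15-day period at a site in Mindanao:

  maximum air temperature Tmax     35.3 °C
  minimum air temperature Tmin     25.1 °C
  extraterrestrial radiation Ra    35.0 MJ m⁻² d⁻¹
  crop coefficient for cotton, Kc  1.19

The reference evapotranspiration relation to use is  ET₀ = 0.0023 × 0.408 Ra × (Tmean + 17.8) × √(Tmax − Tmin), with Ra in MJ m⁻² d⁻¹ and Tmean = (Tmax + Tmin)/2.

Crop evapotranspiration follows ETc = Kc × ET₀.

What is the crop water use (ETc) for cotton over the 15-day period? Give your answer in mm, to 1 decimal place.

Tmean = (35.3 + 25.1)/2 = 30.20 °C
0.408 Ra = 0.408 × 35.0 = 14.2800 mm/d equivalent
ET₀ = 0.0023 × 14.2800 × (30.20 + 17.8) × √10.2 = 0.0023 × 14.2800 × 48.00 × 3.1937 = 5.0349 mm/d
ETc = Kc × ET₀ = 1.19 × 5.0349 = 5.9915 mm/d
Over 15 days: 5.9915 × 15 = 89.873 mm

89.9 mm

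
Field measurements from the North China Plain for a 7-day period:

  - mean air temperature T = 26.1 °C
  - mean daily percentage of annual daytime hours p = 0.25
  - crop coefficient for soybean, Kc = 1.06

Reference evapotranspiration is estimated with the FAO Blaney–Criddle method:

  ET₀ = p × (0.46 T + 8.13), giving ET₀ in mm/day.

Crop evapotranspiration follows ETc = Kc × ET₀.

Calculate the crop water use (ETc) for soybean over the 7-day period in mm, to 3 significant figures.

37.4 mm

ET₀ = 0.25 × (0.46 × 26.1 + 8.13) = 0.25 × 20.136 = 5.0340 mm/d
ETc = Kc × ET₀ = 1.06 × 5.0340 = 5.3360 mm/d
Over 7 days: 5.3360 × 7 = 37.352 mm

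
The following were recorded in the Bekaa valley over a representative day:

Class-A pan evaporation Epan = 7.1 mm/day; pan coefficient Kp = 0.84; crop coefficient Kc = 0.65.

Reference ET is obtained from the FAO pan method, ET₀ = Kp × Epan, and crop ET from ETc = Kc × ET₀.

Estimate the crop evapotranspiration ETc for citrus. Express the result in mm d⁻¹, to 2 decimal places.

3.88 mm d⁻¹

ET₀ = 0.84 × 7.1 = 5.9640 mm/d
ETc = Kc × ET₀ = 0.65 × 5.9640 = 3.8766 mm/d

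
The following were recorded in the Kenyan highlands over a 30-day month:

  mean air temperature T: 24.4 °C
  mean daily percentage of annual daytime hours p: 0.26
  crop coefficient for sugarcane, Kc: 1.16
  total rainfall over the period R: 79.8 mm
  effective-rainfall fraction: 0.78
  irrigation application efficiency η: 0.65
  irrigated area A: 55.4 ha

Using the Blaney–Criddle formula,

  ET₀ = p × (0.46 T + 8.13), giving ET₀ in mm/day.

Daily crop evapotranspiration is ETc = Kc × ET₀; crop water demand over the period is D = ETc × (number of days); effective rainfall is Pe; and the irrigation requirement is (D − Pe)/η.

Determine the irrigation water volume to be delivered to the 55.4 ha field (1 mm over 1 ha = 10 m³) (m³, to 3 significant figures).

ET₀ = 0.26 × (0.46 × 24.4 + 8.13) = 0.26 × 19.354 = 5.0320 mm/d
ETc = Kc × ET₀ = 1.16 × 5.0320 = 5.8371 mm/d
Crop demand D = ETc × 30 d = 5.8371 × 30 = 175.113 mm
Pe = 0.78 × 79.8 = 62.244 mm
D − Pe = 175.113 − 62.244 = 112.869 mm
Gross irrigation = 112.869 / 0.65 = 173.645 mm
Volume = 173.645 mm × 55.4 ha × 10 = 96199.3 m³

96200 m³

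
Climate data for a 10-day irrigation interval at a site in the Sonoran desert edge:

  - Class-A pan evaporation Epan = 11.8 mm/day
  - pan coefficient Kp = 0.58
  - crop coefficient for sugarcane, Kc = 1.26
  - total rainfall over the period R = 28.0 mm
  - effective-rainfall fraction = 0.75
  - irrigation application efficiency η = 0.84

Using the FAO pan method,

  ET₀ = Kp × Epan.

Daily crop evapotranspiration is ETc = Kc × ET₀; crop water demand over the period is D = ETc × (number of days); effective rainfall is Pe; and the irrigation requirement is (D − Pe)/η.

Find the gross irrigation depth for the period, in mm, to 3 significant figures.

77.7 mm

ET₀ = 0.58 × 11.8 = 6.8440 mm/d
ETc = Kc × ET₀ = 1.26 × 6.8440 = 8.6234 mm/d
Crop demand D = ETc × 10 d = 8.6234 × 10 = 86.234 mm
Pe = 0.75 × 28.0 = 21.000 mm
D − Pe = 86.234 − 21.000 = 65.234 mm
Gross irrigation = 65.234 / 0.84 = 77.660 mm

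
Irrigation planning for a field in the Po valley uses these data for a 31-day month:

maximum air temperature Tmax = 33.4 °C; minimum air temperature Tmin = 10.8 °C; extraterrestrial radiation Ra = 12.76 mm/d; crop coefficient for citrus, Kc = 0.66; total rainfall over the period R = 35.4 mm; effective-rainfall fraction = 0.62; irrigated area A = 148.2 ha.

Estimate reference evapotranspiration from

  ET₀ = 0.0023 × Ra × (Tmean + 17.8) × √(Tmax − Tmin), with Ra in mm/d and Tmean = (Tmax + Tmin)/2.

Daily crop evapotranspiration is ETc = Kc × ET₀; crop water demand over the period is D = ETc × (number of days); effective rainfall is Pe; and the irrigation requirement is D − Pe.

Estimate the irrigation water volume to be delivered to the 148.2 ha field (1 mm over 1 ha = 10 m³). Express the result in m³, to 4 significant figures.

136300 m³

Tmean = (33.4 + 10.8)/2 = 22.10 °C
ET₀ = 0.0023 × 12.76 × (22.10 + 17.8) × √22.6 = 0.0023 × 12.76 × 39.90 × 4.7539 = 5.5667 mm/d
ETc = Kc × ET₀ = 0.66 × 5.5667 = 3.6740 mm/d
Crop demand D = ETc × 31 d = 3.6740 × 31 = 113.894 mm
Pe = 0.62 × 35.4 = 21.948 mm
D − Pe = 113.894 − 21.948 = 91.946 mm
Volume = 91.946 mm × 148.2 ha × 10 = 136264.0 m³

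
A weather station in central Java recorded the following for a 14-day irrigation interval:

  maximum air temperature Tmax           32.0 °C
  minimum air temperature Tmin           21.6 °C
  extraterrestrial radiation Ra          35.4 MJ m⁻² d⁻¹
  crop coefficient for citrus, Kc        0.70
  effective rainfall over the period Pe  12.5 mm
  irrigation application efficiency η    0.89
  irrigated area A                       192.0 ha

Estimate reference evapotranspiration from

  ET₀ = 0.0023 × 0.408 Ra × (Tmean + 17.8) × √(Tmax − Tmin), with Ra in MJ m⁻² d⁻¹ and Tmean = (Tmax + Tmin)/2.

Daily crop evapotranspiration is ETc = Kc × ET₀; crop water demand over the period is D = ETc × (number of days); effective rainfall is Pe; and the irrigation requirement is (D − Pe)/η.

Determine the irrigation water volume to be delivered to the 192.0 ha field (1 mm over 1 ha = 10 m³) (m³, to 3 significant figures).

74000 m³

Tmean = (32.0 + 21.6)/2 = 26.80 °C
0.408 Ra = 0.408 × 35.4 = 14.4432 mm/d equivalent
ET₀ = 0.0023 × 14.4432 × (26.80 + 17.8) × √10.4 = 0.0023 × 14.4432 × 44.60 × 3.2249 = 4.7780 mm/d
ETc = Kc × ET₀ = 0.70 × 4.7780 = 3.3446 mm/d
Crop demand D = ETc × 14 d = 3.3446 × 14 = 46.824 mm
D − Pe = 46.824 − 12.5 = 34.324 mm
Gross irrigation = 34.324 / 0.89 = 38.566 mm
Volume = 38.566 mm × 192.0 ha × 10 = 74046.7 m³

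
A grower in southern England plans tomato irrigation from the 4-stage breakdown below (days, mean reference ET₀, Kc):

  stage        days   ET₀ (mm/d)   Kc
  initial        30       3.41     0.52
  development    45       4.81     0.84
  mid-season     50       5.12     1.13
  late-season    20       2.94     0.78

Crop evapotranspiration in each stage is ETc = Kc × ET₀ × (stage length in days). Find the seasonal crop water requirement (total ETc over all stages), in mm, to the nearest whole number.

570 mm

initial: 0.52 × 3.41 × 30 = 53.20 mm
development: 0.84 × 4.81 × 45 = 181.82 mm
mid-season: 1.13 × 5.12 × 50 = 289.28 mm
late-season: 0.78 × 2.94 × 20 = 45.86 mm
Seasonal total = 570.16 mm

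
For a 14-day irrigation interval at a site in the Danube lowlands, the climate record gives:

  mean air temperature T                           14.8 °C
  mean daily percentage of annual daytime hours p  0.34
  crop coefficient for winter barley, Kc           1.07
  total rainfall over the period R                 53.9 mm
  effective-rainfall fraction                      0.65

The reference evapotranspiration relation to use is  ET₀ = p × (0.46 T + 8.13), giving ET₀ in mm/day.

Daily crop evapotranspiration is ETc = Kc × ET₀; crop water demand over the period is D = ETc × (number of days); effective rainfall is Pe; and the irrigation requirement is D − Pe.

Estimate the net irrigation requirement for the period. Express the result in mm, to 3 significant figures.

41.0 mm

ET₀ = 0.34 × (0.46 × 14.8 + 8.13) = 0.34 × 14.938 = 5.0789 mm/d
ETc = Kc × ET₀ = 1.07 × 5.0789 = 5.4344 mm/d
Crop demand D = ETc × 14 d = 5.4344 × 14 = 76.082 mm
Pe = 0.65 × 53.9 = 35.035 mm
D − Pe = 76.082 − 35.035 = 41.047 mm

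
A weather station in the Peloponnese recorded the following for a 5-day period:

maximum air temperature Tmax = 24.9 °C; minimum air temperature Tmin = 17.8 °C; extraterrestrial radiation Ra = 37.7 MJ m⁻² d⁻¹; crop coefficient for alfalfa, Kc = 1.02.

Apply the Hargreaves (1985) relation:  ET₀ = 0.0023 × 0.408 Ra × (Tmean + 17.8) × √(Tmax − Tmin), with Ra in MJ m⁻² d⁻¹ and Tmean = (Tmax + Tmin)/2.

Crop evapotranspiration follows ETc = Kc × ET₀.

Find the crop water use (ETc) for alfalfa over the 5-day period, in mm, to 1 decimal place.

Tmean = (24.9 + 17.8)/2 = 21.35 °C
0.408 Ra = 0.408 × 37.7 = 15.3816 mm/d equivalent
ET₀ = 0.0023 × 15.3816 × (21.35 + 17.8) × √7.1 = 0.0023 × 15.3816 × 39.15 × 2.6646 = 3.6906 mm/d
ETc = Kc × ET₀ = 1.02 × 3.6906 = 3.7644 mm/d
Over 5 days: 3.7644 × 5 = 18.822 mm

18.8 mm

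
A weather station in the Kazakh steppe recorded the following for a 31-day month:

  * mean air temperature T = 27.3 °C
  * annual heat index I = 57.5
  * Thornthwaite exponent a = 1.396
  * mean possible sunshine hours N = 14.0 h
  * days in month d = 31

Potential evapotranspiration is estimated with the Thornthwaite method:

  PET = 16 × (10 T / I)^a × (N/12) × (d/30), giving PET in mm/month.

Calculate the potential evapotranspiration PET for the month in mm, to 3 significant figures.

10T/I = 10 × 27.3 / 57.5 = 4.7478
(10T/I)^a = 4.7478^1.396 = 8.7980
Uncorrected PET = 16 × 8.7980 = 140.768 mm
Correction = (N/12)(d/30) = (14.0/12)(31/30) = 1.2056
PET = 140.768 × 1.2056 = 169.710 mm/month

170 mm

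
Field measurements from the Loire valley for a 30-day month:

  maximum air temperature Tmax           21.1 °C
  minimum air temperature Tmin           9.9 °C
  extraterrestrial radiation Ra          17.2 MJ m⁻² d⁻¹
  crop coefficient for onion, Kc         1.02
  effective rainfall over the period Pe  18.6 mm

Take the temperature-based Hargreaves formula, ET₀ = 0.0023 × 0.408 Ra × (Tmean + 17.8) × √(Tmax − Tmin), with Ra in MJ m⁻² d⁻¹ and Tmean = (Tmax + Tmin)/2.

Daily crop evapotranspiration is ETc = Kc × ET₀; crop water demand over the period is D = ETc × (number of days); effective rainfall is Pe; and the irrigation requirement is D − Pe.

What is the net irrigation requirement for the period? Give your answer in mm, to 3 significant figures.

Tmean = (21.1 + 9.9)/2 = 15.50 °C
0.408 Ra = 0.408 × 17.2 = 7.0176 mm/d equivalent
ET₀ = 0.0023 × 7.0176 × (15.50 + 17.8) × √11.2 = 0.0023 × 7.0176 × 33.30 × 3.3466 = 1.7987 mm/d
ETc = Kc × ET₀ = 1.02 × 1.7987 = 1.8347 mm/d
Crop demand D = ETc × 30 d = 1.8347 × 30 = 55.041 mm
D − Pe = 55.041 − 18.6 = 36.441 mm

36.4 mm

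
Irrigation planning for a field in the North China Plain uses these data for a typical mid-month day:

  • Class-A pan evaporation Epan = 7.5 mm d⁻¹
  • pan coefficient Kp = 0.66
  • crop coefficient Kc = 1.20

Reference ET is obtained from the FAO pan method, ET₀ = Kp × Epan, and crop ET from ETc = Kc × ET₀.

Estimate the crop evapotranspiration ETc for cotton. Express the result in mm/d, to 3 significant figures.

ET₀ = 0.66 × 7.5 = 4.9500 mm/d
ETc = Kc × ET₀ = 1.20 × 4.9500 = 5.9400 mm/d

5.94 mm/d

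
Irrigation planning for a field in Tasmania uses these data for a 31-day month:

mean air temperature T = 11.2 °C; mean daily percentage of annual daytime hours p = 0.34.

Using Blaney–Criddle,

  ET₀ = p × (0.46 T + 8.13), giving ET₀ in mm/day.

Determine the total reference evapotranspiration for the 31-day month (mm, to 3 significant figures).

ET₀ = 0.34 × (0.46 × 11.2 + 8.13) = 0.34 × 13.282 = 4.5159 mm/d
Monthly total = 4.5159 × 31 = 139.993 mm

140 mm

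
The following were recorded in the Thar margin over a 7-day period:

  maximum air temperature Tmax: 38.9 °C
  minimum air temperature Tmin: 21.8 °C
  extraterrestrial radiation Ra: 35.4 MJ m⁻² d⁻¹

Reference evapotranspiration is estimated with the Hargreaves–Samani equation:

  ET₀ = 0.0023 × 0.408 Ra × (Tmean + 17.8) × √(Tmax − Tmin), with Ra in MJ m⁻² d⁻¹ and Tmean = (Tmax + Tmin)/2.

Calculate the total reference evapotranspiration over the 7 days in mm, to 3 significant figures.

46.3 mm

Tmean = (38.9 + 21.8)/2 = 30.35 °C
0.408 Ra = 0.408 × 35.4 = 14.4432 mm/d equivalent
ET₀ = 0.0023 × 14.4432 × (30.35 + 17.8) × √17.1 = 0.0023 × 14.4432 × 48.15 × 4.1352 = 6.6143 mm/d
Over 7 days: 6.6143 × 7 = 46.300 mm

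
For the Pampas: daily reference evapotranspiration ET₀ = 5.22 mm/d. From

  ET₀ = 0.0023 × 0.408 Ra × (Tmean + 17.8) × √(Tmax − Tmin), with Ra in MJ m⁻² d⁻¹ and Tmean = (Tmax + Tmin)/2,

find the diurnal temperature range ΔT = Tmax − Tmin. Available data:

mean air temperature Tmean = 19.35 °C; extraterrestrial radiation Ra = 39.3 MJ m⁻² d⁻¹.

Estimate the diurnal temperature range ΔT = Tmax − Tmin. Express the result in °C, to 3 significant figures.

14.5 °C

√ΔT = ET₀ / [0.0023 × 0.408 × Ra × (Tmean+17.8)] = 5.22 / (0.0023 × 16.0344 × 37.15) = 3.8101
ΔT = 3.8101² = 14.517 °C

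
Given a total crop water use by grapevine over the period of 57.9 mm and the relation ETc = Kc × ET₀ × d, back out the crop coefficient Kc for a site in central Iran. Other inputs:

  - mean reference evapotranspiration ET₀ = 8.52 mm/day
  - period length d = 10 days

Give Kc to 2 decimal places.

ETc = Kc × ET₀ × d  ⇒  Kc = ETc / (ET₀ × d)
Kc = 57.9 / (8.52 × 10) = 57.9 / 85.20 = 0.6796

0.68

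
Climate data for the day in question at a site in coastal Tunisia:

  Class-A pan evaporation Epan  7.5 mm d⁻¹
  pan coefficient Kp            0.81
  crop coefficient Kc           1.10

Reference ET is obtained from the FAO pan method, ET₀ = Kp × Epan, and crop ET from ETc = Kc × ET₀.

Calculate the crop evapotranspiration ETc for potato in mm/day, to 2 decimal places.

ET₀ = 0.81 × 7.5 = 6.0750 mm/d
ETc = Kc × ET₀ = 1.10 × 6.0750 = 6.6825 mm/d

6.68 mm/day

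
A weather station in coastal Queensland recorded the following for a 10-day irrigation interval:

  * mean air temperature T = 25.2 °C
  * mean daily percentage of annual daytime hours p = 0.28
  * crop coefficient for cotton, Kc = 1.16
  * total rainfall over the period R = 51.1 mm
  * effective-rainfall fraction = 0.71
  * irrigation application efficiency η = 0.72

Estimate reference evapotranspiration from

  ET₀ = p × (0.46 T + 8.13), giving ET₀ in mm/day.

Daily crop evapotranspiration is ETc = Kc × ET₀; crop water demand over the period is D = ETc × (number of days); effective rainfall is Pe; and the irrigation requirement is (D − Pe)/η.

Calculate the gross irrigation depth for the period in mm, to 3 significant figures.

38.6 mm

ET₀ = 0.28 × (0.46 × 25.2 + 8.13) = 0.28 × 19.722 = 5.5222 mm/d
ETc = Kc × ET₀ = 1.16 × 5.5222 = 6.4058 mm/d
Crop demand D = ETc × 10 d = 6.4058 × 10 = 64.058 mm
Pe = 0.71 × 51.1 = 36.281 mm
D − Pe = 64.058 − 36.281 = 27.777 mm
Gross irrigation = 27.777 / 0.72 = 38.579 mm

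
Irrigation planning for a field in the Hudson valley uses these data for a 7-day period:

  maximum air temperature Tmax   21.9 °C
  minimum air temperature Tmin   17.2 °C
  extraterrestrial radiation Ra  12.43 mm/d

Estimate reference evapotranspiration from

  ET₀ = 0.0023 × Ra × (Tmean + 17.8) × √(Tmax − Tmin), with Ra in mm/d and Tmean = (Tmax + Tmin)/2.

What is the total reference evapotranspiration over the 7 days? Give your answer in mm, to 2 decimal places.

Tmean = (21.9 + 17.2)/2 = 19.55 °C
ET₀ = 0.0023 × 12.43 × (19.55 + 17.8) × √4.7 = 0.0023 × 12.43 × 37.35 × 2.1679 = 2.3149 mm/d
Over 7 days: 2.3149 × 7 = 16.204 mm

16.20 mm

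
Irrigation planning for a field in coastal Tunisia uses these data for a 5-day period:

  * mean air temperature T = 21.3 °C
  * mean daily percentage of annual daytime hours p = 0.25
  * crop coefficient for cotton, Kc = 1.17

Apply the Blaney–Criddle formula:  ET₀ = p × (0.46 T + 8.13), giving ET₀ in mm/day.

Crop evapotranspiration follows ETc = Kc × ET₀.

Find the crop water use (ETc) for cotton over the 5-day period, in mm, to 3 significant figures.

26.2 mm

ET₀ = 0.25 × (0.46 × 21.3 + 8.13) = 0.25 × 17.928 = 4.4820 mm/d
ETc = Kc × ET₀ = 1.17 × 4.4820 = 5.2439 mm/d
Over 5 days: 5.2439 × 5 = 26.220 mm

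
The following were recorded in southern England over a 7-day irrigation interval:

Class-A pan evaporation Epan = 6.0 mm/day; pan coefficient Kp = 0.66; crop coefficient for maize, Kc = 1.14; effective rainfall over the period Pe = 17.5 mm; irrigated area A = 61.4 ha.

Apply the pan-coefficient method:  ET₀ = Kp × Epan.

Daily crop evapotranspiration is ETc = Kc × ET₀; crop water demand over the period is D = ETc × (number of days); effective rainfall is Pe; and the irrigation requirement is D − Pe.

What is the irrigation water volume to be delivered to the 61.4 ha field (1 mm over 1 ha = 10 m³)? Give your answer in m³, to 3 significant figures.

8660 m³

ET₀ = 0.66 × 6.0 = 3.9600 mm/d
ETc = Kc × ET₀ = 1.14 × 3.9600 = 4.5144 mm/d
Crop demand D = ETc × 7 d = 4.5144 × 7 = 31.601 mm
D − Pe = 31.601 − 17.5 = 14.101 mm
Volume = 14.101 mm × 61.4 ha × 10 = 8658.0 m³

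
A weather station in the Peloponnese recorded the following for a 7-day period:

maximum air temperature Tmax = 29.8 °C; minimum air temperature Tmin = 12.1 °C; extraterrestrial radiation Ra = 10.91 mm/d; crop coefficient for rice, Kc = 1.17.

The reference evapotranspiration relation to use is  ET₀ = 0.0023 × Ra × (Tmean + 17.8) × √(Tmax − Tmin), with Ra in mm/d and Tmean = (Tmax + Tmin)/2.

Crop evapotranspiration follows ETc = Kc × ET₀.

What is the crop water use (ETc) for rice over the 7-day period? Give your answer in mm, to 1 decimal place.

33.5 mm

Tmean = (29.8 + 12.1)/2 = 20.95 °C
ET₀ = 0.0023 × 10.91 × (20.95 + 17.8) × √17.7 = 0.0023 × 10.91 × 38.75 × 4.2071 = 4.0908 mm/d
ETc = Kc × ET₀ = 1.17 × 4.0908 = 4.7862 mm/d
Over 7 days: 4.7862 × 7 = 33.503 mm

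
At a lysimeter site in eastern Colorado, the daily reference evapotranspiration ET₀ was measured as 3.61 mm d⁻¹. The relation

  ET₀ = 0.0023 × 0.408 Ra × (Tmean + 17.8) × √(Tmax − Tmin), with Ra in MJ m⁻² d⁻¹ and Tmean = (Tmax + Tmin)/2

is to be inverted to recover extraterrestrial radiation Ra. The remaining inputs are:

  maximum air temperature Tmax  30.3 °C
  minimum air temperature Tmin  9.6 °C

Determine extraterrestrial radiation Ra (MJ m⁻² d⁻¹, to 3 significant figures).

22.4 MJ m⁻² d⁻¹

Tmean = (30.3+9.6)/2 = 19.95 °C; ΔT = 20.7
Ra = ET₀ / [0.0023 × 0.408 × (Tmean+17.8) × √ΔT]
   = 3.61 / (0.0023 × 0.408 × 37.75 × 4.5497) = 22.399 MJ m⁻² d⁻¹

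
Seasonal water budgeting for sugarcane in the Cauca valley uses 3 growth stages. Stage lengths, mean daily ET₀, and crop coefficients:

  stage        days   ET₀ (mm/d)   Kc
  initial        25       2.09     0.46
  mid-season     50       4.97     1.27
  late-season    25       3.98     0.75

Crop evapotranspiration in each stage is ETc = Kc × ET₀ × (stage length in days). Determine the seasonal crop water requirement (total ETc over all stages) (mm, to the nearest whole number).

414 mm

initial: 0.46 × 2.09 × 25 = 24.04 mm
mid-season: 1.27 × 4.97 × 50 = 315.60 mm
late-season: 0.75 × 3.98 × 25 = 74.63 mm
Seasonal total = 414.27 mm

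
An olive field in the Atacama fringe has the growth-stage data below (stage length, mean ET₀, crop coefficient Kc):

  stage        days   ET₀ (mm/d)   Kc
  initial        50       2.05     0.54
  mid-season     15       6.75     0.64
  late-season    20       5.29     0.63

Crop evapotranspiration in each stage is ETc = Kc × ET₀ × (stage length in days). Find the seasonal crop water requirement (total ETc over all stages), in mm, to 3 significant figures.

initial: 0.54 × 2.05 × 50 = 55.35 mm
mid-season: 0.64 × 6.75 × 15 = 64.80 mm
late-season: 0.63 × 5.29 × 20 = 66.65 mm
Seasonal total = 186.80 mm

187 mm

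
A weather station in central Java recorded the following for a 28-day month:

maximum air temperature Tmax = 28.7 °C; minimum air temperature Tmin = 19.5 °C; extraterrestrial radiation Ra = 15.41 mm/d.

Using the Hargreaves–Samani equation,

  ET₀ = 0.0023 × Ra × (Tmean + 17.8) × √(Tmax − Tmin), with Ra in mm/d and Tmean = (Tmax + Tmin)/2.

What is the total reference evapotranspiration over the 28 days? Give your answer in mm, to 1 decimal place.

126.1 mm

Tmean = (28.7 + 19.5)/2 = 24.10 °C
ET₀ = 0.0023 × 15.41 × (24.10 + 17.8) × √9.2 = 0.0023 × 15.41 × 41.90 × 3.0332 = 4.5045 mm/d
Over 28 days: 4.5045 × 28 = 126.126 mm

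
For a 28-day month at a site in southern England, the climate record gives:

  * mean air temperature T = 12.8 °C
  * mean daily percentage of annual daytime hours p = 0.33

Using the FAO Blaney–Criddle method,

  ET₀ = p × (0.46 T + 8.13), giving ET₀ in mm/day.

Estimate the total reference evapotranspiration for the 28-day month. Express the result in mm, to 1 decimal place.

129.5 mm

ET₀ = 0.33 × (0.46 × 12.8 + 8.13) = 0.33 × 14.018 = 4.6259 mm/d
Monthly total = 4.6259 × 28 = 129.525 mm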